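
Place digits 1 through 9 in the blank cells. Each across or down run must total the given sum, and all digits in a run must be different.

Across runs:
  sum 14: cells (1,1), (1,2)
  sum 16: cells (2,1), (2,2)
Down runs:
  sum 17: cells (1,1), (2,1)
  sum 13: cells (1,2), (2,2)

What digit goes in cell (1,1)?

16 in 2 cells must be {7,9}; 17 in 2 cells must be {8,9}.
The 16 across and the 17 down share only 9, so (2,1) = 9.
(2,2) = 16 − 9 = 7 completes the 16 across.
(1,1) = 17 − 9 = 8 completes the 17 down.
(1,2) = 14 − 8 = 6 completes the 14 across.

8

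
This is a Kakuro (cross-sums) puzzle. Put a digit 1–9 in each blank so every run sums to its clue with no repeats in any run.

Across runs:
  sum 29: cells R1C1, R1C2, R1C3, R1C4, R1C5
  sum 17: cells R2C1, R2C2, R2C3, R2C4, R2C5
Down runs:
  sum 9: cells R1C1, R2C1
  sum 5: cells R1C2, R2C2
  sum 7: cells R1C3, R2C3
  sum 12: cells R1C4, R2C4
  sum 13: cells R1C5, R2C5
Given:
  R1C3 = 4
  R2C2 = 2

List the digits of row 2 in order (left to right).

1, 2, 3, 7, 4

R1C2 = 5 − 2 = 3 completes the 5 down.
R2C3 = 7 − 4 = 3 completes the 7 down.
Nothing is forced directly, so branch on R2C4, whose candidates are 4 or 5 or 7. If R2C4 = 4: that forces R1C4 = 8, R2C5 = 7, R1C1 = 5, after which R1C5 would have to be in {9} for the 29 across but in {6} for the 13 down — contradiction. If R2C4 = 5: that forces R1C4 = 7, R2C5 = 6, R1C1 = 6, after which R1C5 would have to be in {9} for the 29 across but in {7} for the 13 down — contradiction. So R2C4 = 7.
R1C4 = 12 − 7 = 5 completes the 12 down.
Given what's placed, R2C5 must be 4 to fit the 17 across and 13 down.
Given what's placed, R1C1 must be 8 to fit the 29 across and 9 down.
R1C5 = 29 − 20 = 9 completes the 29 across.
R2C1 = 17 − 16 = 1 completes the 17 across.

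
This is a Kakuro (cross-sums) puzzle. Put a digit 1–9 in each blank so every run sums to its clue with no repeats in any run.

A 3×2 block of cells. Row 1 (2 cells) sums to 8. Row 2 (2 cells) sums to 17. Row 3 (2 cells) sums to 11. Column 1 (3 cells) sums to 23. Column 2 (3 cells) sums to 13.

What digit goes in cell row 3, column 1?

8

17 in 2 cells must be {8,9}; 23 in 3 cells must be {6,8,9}.
The 8 across and the 23 down share only 6, so (1,1) = 6.
(1,2) = 8 − 6 = 2 completes the 8 across.
Given what's placed, (2,2) must be 8 to fit the 17 across and 13 down.
(3,2) = 13 − 10 = 3 completes the 13 down.
(2,1) = 17 − 8 = 9 completes the 17 across.
(3,1) = 11 − 3 = 8 completes the 11 across.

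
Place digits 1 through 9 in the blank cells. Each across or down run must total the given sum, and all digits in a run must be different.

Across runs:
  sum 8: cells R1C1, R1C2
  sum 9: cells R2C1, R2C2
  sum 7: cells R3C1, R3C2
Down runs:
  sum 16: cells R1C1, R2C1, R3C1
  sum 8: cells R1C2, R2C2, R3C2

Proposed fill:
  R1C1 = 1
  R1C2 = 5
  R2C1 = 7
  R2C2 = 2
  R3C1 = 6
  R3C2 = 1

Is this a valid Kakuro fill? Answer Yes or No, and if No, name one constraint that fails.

No — the across run R1C1–R1C2 sums to 6, not 8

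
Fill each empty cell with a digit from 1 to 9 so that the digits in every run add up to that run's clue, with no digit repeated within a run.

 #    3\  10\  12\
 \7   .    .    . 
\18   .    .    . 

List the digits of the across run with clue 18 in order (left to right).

1 9 8

7 in 3 cells must be {1,2,4}; 3 in 2 cells must be {1,2}.
The 7 across and the 12 down share only 4, so R1C3 = 4.
R2C3 = 12 − 4 = 8 completes the 12 down.
Given what's placed, R2C1 must be 1 to fit the 18 across and 3 down.
R2C2 = 18 − 9 = 9 completes the 18 across.
R1C1 = 3 − 1 = 2 completes the 3 down.
R1C2 = 7 − 6 = 1 completes the 7 across.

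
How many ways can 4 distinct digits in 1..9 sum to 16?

4 distinct digits from 1–9 sum between 10 and 30.

8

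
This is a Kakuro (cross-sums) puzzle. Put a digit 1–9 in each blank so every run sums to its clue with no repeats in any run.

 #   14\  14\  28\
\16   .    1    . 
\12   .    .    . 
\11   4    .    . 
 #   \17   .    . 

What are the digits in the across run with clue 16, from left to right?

9, 1, 6

17 in 2 cells must be {8,9}.
Given what's placed, R4C2 must be 8 to fit the 17 across and 14 down.
R4C3 = 17 − 8 = 9 completes the 17 across.
R3C2 = 2: the only remaining digit allowed by both the 11 across and the 14 down.
R3C3 = 11 − 6 = 5 completes the 11 across.
R2C2 = 14 − 11 = 3 completes the 14 down.
Given what's placed, R2C3 must be 8 to fit the 12 across and 28 down.
R1C3 = 28 − 22 = 6 completes the 28 down.
R2C1 = 12 − 11 = 1 completes the 12 across.
R1C1 = 16 − 7 = 9 completes the 16 across.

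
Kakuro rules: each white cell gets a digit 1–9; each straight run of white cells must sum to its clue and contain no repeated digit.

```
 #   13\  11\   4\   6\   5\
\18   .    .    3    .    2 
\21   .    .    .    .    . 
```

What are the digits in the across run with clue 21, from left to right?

4 in 2 cells must be {1,3}.
R2C3 = 4 − 3 = 1 completes the 4 down.
R2C5 = 5 − 2 = 3 completes the 5 down.
No cell is forced outright now. R1C4 can only be 1 or 4 or 5 (the digits allowed by both its 18 across and its 6 down). If R1C4 = 4: that forces R1C1 = 8, after which R1C2 would have to be in {1} for the 18 across but in {2,3,4,5,6,7,8,9} for the 11 down — contradiction. If R1C4 = 5: that forces R1C1 = 7, after which R1C2 would have to be in {1} for the 18 across but in {2,3,4,5,6,7,8,9} for the 11 down — contradiction. So R1C4 = 1.
R2C4 = 6 − 1 = 5 completes the 6 down.
Nothing is forced directly, so branch on R2C1, whose candidates are 4 or 8. If R2C1 = 4: then R1C1 would have to be in {4,5,7,8} for the 18 across but in {9} for the 13 down — contradiction. So R2C1 = 8.
R1C1 = 13 − 8 = 5 completes the 13 down.
R1C2 = 18 − 11 = 7 completes the 18 across.
R2C2 = 21 − 17 = 4 completes the 21 across.

8 4 1 5 3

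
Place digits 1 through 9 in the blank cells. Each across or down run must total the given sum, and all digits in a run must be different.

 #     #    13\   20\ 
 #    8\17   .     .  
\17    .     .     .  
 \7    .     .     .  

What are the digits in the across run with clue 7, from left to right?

2 1 4

17 in 2 cells must be {8,9}; 7 in 3 cells must be {1,2,4}.
Only 4 fits R3C3 under both its across sum 7 and down sum 20.
Given what's placed, R1C3 must be 9 to fit the 17 across and 20 down.
R2C3 = 20 − 13 = 7 completes the 20 down.
R1C2 = 17 − 9 = 8 completes the 17 across.
No cell is forced outright now. R3C1 can only be 1 or 2 (the digits allowed by both its 7 across and its 8 down). If R3C1 = 1: then R2C1 would have to be in {1,2,4,6,8,9} for the 17 across but in {7} for the 8 down — contradiction. So R3C1 = 2.
R2C1 = 8 − 2 = 6 completes the 8 down.
R2C2 = 17 − 13 = 4 completes the 17 across.
R3C2 = 7 − 6 = 1 completes the 7 across.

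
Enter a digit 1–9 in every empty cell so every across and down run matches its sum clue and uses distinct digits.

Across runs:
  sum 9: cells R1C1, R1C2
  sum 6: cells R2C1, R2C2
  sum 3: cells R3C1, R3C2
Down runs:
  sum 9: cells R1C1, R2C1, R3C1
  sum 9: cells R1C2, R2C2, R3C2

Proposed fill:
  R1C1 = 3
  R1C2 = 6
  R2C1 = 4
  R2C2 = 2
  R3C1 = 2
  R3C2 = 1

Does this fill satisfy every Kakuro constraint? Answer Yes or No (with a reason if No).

Across: 3+6=9; 4+2=6; 2+1=3. Down: 3+4+2=9; 6+2+1=9. No digit repeats within any run.

Yes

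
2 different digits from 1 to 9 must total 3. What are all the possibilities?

2 distinct digits from 1–9 sum between 3 and 17.
Only one set works: {1,2}.

{1,2}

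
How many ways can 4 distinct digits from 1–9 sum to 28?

2

4 distinct digits from 1–9 sum between 10 and 30.
Enumerating: {4,7,8,9}, {5,6,8,9}.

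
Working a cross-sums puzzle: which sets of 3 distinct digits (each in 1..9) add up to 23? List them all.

3 distinct digits from 1–9 sum between 6 and 24.
Only one set works: {6,8,9}.

{6,8,9}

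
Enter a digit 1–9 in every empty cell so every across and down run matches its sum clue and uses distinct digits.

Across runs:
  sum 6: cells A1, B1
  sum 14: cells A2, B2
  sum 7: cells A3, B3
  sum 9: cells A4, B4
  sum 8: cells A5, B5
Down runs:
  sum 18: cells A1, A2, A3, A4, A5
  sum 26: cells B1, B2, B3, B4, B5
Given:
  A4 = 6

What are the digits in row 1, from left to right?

4, 2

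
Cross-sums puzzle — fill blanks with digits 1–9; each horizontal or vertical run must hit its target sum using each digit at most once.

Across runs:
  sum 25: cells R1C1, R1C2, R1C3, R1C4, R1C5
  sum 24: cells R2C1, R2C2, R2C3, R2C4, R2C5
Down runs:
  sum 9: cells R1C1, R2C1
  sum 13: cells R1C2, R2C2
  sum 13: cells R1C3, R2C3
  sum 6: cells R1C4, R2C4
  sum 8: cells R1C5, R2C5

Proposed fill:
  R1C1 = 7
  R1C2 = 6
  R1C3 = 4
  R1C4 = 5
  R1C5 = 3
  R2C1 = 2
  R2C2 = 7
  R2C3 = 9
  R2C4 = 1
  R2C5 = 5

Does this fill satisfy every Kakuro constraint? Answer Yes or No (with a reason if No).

Across: 7+6+4+5+3=25; 2+7+9+1+5=24. Down: 7+2=9; 6+7=13; 4+9=13; 5+1=6; 3+5=8. No digit repeats within any run.

Yes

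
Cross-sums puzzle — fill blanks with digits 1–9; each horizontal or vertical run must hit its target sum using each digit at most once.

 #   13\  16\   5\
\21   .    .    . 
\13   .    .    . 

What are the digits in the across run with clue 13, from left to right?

16 in 2 cells must be {7,9}.
The 21 across and the 5 down share only 4, so R1C3 = 4.
R2C3 = 5 − 4 = 1 completes the 5 down.
Given what's placed, R1C2 must be 9 to fit the 21 across and 16 down.
R2C2 = 16 − 9 = 7 completes the 16 down.
R1C1 = 21 − 13 = 8 completes the 21 across.
R2C1 = 13 − 8 = 5 completes the 13 across.

5 7 1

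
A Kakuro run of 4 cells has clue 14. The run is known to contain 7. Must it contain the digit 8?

The only way to make 14 from 4 distinct digits under that restriction is {1,2,4,7}, which does not contain 8.

No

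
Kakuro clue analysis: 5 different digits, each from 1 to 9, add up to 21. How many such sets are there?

5 distinct digits from 1–9 sum between 15 and 35.

8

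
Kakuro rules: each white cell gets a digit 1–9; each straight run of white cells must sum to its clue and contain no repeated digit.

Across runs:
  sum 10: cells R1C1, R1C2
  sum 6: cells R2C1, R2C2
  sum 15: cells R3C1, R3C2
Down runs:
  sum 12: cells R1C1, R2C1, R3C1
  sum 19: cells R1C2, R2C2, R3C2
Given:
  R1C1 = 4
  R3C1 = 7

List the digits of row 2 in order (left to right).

1 5

R1C2 = 10 − 4 = 6 completes the 10 across.
R2C1 = 12 − 11 = 1 completes the 12 down.
R2C2 = 6 − 1 = 5 completes the 6 across.
R3C2 = 15 − 7 = 8 completes the 15 across.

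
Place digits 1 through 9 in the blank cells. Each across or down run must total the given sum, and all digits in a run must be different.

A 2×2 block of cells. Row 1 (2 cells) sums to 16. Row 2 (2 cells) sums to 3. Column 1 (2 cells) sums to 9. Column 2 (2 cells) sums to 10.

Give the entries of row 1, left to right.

7, 9

16 in 2 cells must be {7,9}; 3 in 2 cells must be {1,2}.
The 16 across and the 9 down share only 7, so (1,1) = 7.
(1,2) = 16 − 7 = 9 completes the 16 across.
(2,1) = 9 − 7 = 2 completes the 9 down.
(2,2) = 3 − 2 = 1 completes the 3 across.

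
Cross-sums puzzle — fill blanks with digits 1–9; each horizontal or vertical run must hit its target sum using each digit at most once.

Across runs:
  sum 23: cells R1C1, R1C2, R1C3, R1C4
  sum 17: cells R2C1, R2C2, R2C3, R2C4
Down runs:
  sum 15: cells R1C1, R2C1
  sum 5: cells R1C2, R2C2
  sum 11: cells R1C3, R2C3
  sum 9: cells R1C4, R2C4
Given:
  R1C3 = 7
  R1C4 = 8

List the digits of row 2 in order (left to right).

9, 3, 4, 1

Given what's placed, R1C1 must be 6 to fit the 23 across and 15 down.
R1C2 = 23 − 21 = 2 completes the 23 across.
R2C1 = 15 − 6 = 9 completes the 15 down.
R2C2 = 5 − 2 = 3 completes the 5 down.
R2C3 = 11 − 7 = 4 completes the 11 down.
R2C4 = 17 − 16 = 1 completes the 17 across.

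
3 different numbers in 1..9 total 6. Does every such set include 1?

The only way to make 6 from 3 distinct digits is {1,2,3}, which contains 1.

Yes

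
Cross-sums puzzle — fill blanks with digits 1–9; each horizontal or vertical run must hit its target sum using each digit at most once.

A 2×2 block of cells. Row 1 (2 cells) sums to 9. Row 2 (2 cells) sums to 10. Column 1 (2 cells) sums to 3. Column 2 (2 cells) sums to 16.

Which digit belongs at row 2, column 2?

3 in 2 cells must be {1,2}; 16 in 2 cells must be {7,9}.
The 9 across and the 16 down share only 7, so (1,2) = 7.
(2,2) = 16 − 7 = 9 completes the 16 down.
(1,1) = 9 − 7 = 2 completes the 9 across.
(2,1) = 10 − 9 = 1 completes the 10 across.

9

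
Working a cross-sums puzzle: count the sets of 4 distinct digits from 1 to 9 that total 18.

4 distinct digits from 1–9 sum between 10 and 30.

11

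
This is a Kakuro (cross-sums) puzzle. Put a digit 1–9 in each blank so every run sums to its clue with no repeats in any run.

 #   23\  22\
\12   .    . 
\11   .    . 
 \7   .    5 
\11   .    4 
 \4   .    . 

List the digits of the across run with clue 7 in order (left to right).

4 in 2 cells must be {1,3}.
R3C1 = 7 − 5 = 2 completes the 7 across.

2 5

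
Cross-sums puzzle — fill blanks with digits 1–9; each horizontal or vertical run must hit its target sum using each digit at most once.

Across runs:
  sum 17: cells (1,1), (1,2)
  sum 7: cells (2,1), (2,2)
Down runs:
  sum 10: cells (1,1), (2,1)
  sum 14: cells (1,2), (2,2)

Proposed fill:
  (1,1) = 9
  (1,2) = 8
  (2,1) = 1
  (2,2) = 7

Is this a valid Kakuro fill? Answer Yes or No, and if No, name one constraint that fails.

No — the across run (2,1)–(2,2) sums to 8, not 7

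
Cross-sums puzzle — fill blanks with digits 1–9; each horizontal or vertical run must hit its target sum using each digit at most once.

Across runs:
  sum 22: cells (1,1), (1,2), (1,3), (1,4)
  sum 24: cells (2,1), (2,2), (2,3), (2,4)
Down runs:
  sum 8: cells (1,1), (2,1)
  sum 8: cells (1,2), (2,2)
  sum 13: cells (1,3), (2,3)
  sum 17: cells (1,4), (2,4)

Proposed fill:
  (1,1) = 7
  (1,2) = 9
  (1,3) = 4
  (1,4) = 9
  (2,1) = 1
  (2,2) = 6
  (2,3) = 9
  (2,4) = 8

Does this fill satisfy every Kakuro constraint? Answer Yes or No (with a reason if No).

No — the across run (1,1)–(1,4) sums to 29, not 22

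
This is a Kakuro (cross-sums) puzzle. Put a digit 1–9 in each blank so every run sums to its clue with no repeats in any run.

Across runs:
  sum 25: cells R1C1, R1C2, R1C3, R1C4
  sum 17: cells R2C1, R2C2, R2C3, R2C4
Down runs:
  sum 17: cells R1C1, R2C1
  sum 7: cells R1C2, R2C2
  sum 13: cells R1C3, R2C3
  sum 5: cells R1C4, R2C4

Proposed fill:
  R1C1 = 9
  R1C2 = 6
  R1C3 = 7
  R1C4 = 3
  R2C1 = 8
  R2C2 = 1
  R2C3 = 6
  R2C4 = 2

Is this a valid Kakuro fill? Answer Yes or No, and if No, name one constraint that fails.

Yes

Across: 9+6+7+3=25; 8+1+6+2=17. Down: 9+8=17; 6+1=7; 7+6=13; 3+2=5. No digit repeats within any run.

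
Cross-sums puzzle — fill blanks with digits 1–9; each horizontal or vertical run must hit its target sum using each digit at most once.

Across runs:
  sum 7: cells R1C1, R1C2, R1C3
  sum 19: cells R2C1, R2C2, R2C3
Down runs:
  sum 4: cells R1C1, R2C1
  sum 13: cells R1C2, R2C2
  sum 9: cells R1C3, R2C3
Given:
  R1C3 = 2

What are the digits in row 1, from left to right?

7 in 3 cells must be {1,2,4}; 4 in 2 cells must be {1,3}.
R1C1 = 1: the only remaining digit allowed by both the 7 across and the 4 down.
R1C2 = 7 − 3 = 4 completes the 7 across.
R2C1 = 4 − 1 = 3 completes the 4 down.
R2C2 = 13 − 4 = 9 completes the 13 down.
R2C3 = 19 − 12 = 7 completes the 19 across.

1, 4, 2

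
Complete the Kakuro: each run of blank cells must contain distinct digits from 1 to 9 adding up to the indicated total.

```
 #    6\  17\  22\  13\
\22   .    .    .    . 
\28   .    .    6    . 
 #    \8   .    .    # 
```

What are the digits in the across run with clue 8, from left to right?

1 7

R2C1 = 5: the only remaining digit allowed by both the 28 across and the 6 down.
Given what's placed, R3C3 must be 7 to fit the 8 across and 22 down.
R1C1 = 6 − 5 = 1 completes the 6 down.
R1C3 = 22 − 13 = 9 completes the 22 down.
R3C2 = 8 − 7 = 1 completes the 8 across.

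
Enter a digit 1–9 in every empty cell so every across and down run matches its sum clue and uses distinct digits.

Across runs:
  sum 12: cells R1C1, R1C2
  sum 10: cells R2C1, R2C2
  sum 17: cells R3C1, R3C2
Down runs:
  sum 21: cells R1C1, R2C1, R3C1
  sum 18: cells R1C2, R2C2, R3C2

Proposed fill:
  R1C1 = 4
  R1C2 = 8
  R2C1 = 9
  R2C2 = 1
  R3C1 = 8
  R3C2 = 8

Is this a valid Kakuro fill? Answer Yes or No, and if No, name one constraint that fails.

No — the across run R3C1–R3C2 sums to 16, not 17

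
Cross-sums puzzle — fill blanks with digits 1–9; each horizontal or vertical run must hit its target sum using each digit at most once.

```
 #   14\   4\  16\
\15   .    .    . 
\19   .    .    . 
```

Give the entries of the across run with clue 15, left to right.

5 1 9

4 in 2 cells must be {1,3}; 16 in 2 cells must be {7,9}.
The 19 across and the 4 down share only 3, so R2C2 = 3.
R1C2 = 4 − 3 = 1 completes the 4 down.
Given what's placed, R1C3 must be 9 to fit the 15 across and 16 down.
R2C1 = 9: the only remaining digit allowed by both the 19 across and the 14 down.
R2C3 = 19 − 12 = 7 completes the 19 across.
R1C1 = 15 − 10 = 5 completes the 15 across.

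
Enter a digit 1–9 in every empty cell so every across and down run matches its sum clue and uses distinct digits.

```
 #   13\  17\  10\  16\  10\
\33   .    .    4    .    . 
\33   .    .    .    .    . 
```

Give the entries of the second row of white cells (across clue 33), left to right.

17 in 2 cells must be {8,9}; 16 in 2 cells must be {7,9}.
R2C3 = 10 − 4 = 6 completes the 10 down.
No cell is forced outright now. R1C2 can only be 8 or 9 (the digits allowed by both its 33 across and its 17 down). If R1C2 = 9: that forces R1C4 = 7, R1C5 = 8, R2C2 = 8, R2C4 = 9, after which R2C5 would have to be in {3,7} for the 33 across but in {2} for the 10 down — contradiction. So R1C2 = 8.
R2C2 = 17 − 8 = 9 completes the 17 down.
Given what's placed, R2C4 must be 7 to fit the 33 across and 16 down.
R1C4 = 16 − 7 = 9 completes the 16 down.
R1C5 = 7: the only remaining digit allowed by both the 33 across and the 10 down.
R2C1 = 8: the only remaining digit allowed by both the 33 across and the 13 down.
R2C5 = 33 − 30 = 3 completes the 33 across.

8 9 6 7 3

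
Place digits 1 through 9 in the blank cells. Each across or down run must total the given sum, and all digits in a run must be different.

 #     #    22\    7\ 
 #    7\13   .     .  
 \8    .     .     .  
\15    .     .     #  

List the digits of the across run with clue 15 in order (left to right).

The 8 across and the 22 down share only 5, so R2C2 = 5.
Intersecting the 15 across with the 7 down forces R3C1 = 6.
R3C2 = 15 − 6 = 9 completes the 15 across.
R1C2 = 22 − 14 = 8 completes the 22 down.
R1C3 = 13 − 8 = 5 completes the 13 across.
R2C1 = 7 − 6 = 1 completes the 7 down.
R2C3 = 8 − 6 = 2 completes the 8 across.

6, 9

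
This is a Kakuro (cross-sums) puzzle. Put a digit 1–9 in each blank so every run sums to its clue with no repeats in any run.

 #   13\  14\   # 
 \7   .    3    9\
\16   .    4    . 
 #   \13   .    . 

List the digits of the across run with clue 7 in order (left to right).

R1C1 = 7 − 3 = 4 completes the 7 across.
R2C1 = 13 − 4 = 9 completes the 13 down.
R2C3 = 16 − 13 = 3 completes the 16 across.
R3C2 = 14 − 7 = 7 completes the 14 down.
R3C3 = 13 − 7 = 6 completes the 13 across.

4, 3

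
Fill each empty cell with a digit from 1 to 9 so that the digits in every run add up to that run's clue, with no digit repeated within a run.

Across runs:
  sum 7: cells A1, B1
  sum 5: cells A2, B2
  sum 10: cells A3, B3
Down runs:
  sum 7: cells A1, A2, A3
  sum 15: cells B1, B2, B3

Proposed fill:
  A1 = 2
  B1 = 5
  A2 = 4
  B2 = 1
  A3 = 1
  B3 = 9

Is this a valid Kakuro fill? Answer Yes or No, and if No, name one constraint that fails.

Yes

Across: 2+5=7; 4+1=5; 1+9=10. Down: 2+4+1=7; 5+1+9=15. No digit repeats within any run.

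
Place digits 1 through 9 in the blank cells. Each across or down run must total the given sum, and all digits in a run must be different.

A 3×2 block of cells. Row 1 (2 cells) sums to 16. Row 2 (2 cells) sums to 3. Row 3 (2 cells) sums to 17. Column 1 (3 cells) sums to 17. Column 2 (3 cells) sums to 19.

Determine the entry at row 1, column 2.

9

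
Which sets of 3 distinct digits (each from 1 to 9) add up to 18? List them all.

3 distinct digits from 1–9 sum between 6 and 24.

{1,8,9}; {2,7,9}; {3,6,9}; {3,7,8}; {4,5,9}; {4,6,8}; {5,6,7}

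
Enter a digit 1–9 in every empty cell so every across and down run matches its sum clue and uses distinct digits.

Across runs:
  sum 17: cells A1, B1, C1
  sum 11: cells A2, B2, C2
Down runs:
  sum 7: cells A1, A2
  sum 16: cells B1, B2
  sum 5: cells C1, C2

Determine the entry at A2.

1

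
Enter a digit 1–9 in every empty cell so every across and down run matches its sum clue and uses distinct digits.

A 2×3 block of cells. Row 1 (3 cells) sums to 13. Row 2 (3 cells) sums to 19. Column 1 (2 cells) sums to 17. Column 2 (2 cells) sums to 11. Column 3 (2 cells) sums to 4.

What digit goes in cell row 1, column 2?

4

17 in 2 cells must be {8,9}; 4 in 2 cells must be {1,3}.
The 19 across and the 4 down share only 3, so (2,3) = 3.
(1,3) = 4 − 3 = 1 completes the 4 down.
Given what's placed, (2,1) must be 9 to fit the 19 across and 17 down.
(2,2) = 19 − 12 = 7 completes the 19 across.
(1,1) = 17 − 9 = 8 completes the 17 down.
(1,2) = 13 − 9 = 4 completes the 13 across.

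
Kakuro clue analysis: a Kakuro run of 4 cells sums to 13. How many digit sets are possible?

4 distinct digits from 1–9 sum between 10 and 30.
Enumerating: {1,2,3,7}, {1,2,4,6}, {1,3,4,5}.

3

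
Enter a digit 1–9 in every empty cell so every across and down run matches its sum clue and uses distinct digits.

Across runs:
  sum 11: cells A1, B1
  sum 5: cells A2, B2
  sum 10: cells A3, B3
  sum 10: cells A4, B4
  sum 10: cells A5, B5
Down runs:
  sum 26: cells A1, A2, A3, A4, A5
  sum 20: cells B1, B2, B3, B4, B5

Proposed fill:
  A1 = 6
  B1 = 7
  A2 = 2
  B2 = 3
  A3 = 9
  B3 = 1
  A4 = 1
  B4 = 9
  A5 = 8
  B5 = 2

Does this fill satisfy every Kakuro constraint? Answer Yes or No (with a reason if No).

No — the across run A1–B1 sums to 13, not 11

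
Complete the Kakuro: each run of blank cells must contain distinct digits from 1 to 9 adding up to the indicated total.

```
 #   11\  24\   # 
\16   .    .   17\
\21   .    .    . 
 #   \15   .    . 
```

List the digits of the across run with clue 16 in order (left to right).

7 9

16 in 2 cells must be {7,9}; 24 in 3 cells must be {7,8,9}; 17 in 2 cells must be {8,9}.
Nothing is forced directly, so branch on R1C1, whose candidates are 7 or 9. If R1C1 = 9: that forces R1C2 = 7, after which R2C1 would have to be in {4,5,6,7,8,9} for the 21 across but in {2} for the 11 down — contradiction. So R1C1 = 7.
R1C2 = 16 − 7 = 9 completes the 16 across.
R2C1 = 11 − 7 = 4 completes the 11 down.
R2C2 = 8: the only remaining digit allowed by both the 21 across and the 24 down.
R2C3 = 21 − 12 = 9 completes the 21 across.
R3C2 = 24 − 17 = 7 completes the 24 down.
R3C3 = 15 − 7 = 8 completes the 15 across.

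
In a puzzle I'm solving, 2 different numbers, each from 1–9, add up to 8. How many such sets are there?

2 distinct digits from 1–9 sum between 3 and 17.
Enumerating: {1,7}, {2,6}, {3,5}.

3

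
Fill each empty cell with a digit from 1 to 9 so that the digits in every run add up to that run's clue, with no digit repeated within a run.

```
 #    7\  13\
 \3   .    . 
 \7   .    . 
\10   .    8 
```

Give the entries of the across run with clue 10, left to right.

3 in 2 cells must be {1,2}; 7 in 3 cells must be {1,2,4}.
R3C1 = 10 − 8 = 2 completes the 10 across.
Given what's placed, R1C1 must be 1 to fit the 3 across and 7 down.
R1C2 = 3 − 1 = 2 completes the 3 across.
R2C1 = 7 − 3 = 4 completes the 7 down.
R2C2 = 7 − 4 = 3 completes the 7 across.

2 8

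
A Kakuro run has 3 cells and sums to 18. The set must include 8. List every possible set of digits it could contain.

{1,8,9}; {3,7,8}; {4,6,8}

3 distinct digits from 1–9 sum between 6 and 24.
Keeping only sets containing 8.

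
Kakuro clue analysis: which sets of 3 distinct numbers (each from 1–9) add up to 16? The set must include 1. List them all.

{1,6,9}; {1,7,8}

3 distinct digits from 1–9 sum between 6 and 24.
Keeping only sets containing 1.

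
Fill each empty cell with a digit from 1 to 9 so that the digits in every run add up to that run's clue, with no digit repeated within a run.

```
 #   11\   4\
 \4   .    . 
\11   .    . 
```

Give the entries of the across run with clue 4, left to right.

3, 1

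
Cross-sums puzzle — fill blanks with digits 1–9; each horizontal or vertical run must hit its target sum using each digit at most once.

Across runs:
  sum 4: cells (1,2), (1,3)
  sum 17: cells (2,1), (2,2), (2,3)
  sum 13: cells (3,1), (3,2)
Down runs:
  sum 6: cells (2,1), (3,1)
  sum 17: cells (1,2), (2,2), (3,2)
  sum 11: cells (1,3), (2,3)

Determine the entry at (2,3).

8

4 in 2 cells must be {1,3}.
The 4 across and the 11 down share only 3, so (1,3) = 3.
(2,3) = 11 − 3 = 8 completes the 11 down.
(1,2) = 4 − 3 = 1 completes the 4 across.
(2,2) = 7: the only remaining digit allowed by both the 17 across and the 17 down.
(3,2) = 17 − 8 = 9 completes the 17 down.
(2,1) = 17 − 15 = 2 completes the 17 across.
(3,1) = 13 − 9 = 4 completes the 13 across.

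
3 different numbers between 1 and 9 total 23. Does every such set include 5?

No

The only way to make 23 from 3 distinct digits is {6,8,9}, which does not contain 5.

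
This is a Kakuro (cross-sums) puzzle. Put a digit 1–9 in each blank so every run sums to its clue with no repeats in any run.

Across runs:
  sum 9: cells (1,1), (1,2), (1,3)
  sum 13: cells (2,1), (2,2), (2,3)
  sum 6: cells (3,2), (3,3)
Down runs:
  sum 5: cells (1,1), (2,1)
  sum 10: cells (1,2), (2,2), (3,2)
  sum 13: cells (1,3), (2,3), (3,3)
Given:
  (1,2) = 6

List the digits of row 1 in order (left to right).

1 6 2

(3,2) = 1: the only remaining digit allowed by both the 6 across and the 10 down.
(3,3) = 6 − 1 = 5 completes the 6 across.
(2,2) = 10 − 7 = 3 completes the 10 down.
No cell is forced outright now. (1,1) can only be 1 or 2 (the digits allowed by both its 9 across and its 5 down). If (1,1) = 2: that forces (1,3) = 1, after which (2,1) would have to be in {1,2,4,6,8,9} for the 13 across but in {3} for the 5 down — contradiction. So (1,1) = 1.
(1,3) = 9 − 7 = 2 completes the 9 across.
(2,1) = 5 − 1 = 4 completes the 5 down.
(2,3) = 13 − 7 = 6 completes the 13 across.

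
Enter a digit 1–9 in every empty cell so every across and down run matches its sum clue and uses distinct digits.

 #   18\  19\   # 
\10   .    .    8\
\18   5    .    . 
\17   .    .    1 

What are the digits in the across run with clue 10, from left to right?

R2C3 = 8 − 1 = 7 completes the 8 down.
R2C2 = 18 − 12 = 6 completes the 18 across.
R3C2 = 9: the only remaining digit allowed by both the 17 across and the 19 down.
R1C2 = 19 − 15 = 4 completes the 19 down.
R3C1 = 17 − 10 = 7 completes the 17 across.
R1C1 = 10 − 4 = 6 completes the 10 across.

6 4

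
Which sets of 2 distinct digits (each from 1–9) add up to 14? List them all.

{5,9}; {6,8}

2 distinct digits from 1–9 sum between 3 and 17.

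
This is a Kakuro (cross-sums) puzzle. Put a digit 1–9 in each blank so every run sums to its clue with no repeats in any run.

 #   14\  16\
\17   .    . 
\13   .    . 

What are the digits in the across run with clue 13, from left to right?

17 in 2 cells must be {8,9}; 16 in 2 cells must be {7,9}.
The 17 across and the 16 down share only 9, so R1C2 = 9.
R2C2 = 16 − 9 = 7 completes the 16 down.
R1C1 = 17 − 9 = 8 completes the 17 across.
R2C1 = 13 − 7 = 6 completes the 13 across.

6 7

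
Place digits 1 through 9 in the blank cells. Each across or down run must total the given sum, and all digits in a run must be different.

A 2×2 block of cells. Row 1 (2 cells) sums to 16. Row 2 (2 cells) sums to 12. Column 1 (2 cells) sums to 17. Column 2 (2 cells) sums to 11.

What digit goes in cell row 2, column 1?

8

16 in 2 cells must be {7,9}; 17 in 2 cells must be {8,9}.
The 16 across and the 17 down share only 9, so (1,1) = 9.
(1,2) = 16 − 9 = 7 completes the 16 across.
(2,1) = 17 − 9 = 8 completes the 17 down.
(2,2) = 12 − 8 = 4 completes the 12 across.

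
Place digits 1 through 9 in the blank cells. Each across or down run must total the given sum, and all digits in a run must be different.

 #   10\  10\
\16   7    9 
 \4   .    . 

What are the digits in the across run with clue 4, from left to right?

16 in 2 cells must be {7,9}; 4 in 2 cells must be {1,3}.
R2C1 = 10 − 7 = 3 completes the 10 down.
R2C2 = 4 − 3 = 1 completes the 4 across.

3, 1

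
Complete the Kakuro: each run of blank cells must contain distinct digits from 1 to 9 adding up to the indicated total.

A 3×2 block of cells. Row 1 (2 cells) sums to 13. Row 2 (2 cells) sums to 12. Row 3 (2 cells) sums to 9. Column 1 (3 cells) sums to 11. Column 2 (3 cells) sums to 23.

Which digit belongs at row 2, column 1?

3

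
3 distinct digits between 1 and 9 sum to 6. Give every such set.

3 distinct digits from 1–9 sum between 6 and 24.
Only one set works: {1,2,3}.

{1,2,3}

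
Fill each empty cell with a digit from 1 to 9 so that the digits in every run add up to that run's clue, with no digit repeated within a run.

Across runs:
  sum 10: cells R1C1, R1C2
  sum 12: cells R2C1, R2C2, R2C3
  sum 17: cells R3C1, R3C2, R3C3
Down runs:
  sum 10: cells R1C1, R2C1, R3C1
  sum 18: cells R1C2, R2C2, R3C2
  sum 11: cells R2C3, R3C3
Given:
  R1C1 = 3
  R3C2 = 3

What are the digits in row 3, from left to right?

6, 3, 8

R1C2 = 10 − 3 = 7 completes the 10 across.
R2C2 = 18 − 10 = 8 completes the 18 down.
R2C3 = 3: the only remaining digit allowed by both the 12 across and the 11 down.
R3C3 = 11 − 3 = 8 completes the 11 down.
R2C1 = 12 − 11 = 1 completes the 12 across.
R3C1 = 17 − 11 = 6 completes the 17 across.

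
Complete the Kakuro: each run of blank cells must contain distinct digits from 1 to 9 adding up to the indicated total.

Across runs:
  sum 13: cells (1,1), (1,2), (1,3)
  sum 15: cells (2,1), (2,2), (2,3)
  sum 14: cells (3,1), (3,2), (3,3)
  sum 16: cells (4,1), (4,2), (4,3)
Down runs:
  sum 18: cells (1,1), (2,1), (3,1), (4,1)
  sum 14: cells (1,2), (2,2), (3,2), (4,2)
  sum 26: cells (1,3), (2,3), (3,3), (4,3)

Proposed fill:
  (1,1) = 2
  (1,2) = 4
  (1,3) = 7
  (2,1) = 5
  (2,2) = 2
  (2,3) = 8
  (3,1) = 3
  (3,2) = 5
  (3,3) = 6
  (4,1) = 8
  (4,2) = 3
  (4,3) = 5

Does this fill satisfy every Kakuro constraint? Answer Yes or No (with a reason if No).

Across: 2+4+7=13; 5+2+8=15; 3+5+6=14; 8+3+5=16. Down: 2+5+3+8=18; 4+2+5+3=14; 7+8+6+5=26. No digit repeats within any run.

Yes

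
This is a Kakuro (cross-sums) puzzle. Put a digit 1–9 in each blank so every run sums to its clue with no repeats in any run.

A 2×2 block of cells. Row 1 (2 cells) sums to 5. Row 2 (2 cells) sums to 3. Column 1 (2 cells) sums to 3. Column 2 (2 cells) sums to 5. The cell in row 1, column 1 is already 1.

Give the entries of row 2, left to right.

2 1

3 in 2 cells must be {1,2}.
(1,2) = 5 − 1 = 4 completes the 5 across.
(2,1) = 3 − 1 = 2 completes the 3 down.
(2,2) = 3 − 2 = 1 completes the 3 across.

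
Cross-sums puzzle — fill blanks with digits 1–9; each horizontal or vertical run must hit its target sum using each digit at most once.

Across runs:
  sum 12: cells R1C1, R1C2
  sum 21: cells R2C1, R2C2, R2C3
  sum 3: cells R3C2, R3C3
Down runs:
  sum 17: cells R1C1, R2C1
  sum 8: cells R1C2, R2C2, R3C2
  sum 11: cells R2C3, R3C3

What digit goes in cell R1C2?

3

3 in 2 cells must be {1,2}; 17 in 2 cells must be {8,9}.
The 3 across and the 11 down share only 2, so R3C3 = 2.
R2C3 = 11 − 2 = 9 completes the 11 down.
R3C2 = 3 − 2 = 1 completes the 3 across.
R2C1 = 8: the only remaining digit allowed by both the 21 across and the 17 down.
R2C2 = 21 − 17 = 4 completes the 21 across.
R1C1 = 17 − 8 = 9 completes the 17 down.
R1C2 = 12 − 9 = 3 completes the 12 across.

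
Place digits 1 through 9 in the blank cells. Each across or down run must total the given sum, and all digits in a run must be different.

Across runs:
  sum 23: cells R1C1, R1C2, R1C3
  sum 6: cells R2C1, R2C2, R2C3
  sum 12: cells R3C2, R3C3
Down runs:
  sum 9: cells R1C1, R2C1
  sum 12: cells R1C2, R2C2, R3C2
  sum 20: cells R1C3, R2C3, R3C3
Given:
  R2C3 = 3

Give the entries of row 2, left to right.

23 in 3 cells must be {6,8,9}; 6 in 3 cells must be {1,2,3}.
Nothing is forced directly, so branch on R1C1, whose candidates are 6 or 8. If R1C1 = 6: then R2C1 would have to be in {1,2} for the 6 across but in {3} for the 9 down — contradiction. So R1C1 = 8.
R1C3 = 9: the only remaining digit allowed by both the 23 across and the 20 down.
R2C1 = 9 − 8 = 1 completes the 9 down.
R2C2 = 6 − 4 = 2 completes the 6 across.
R3C3 = 20 − 12 = 8 completes the 20 down.
R1C2 = 23 − 17 = 6 completes the 23 across.
R3C2 = 12 − 8 = 4 completes the 12 across.

1, 2, 3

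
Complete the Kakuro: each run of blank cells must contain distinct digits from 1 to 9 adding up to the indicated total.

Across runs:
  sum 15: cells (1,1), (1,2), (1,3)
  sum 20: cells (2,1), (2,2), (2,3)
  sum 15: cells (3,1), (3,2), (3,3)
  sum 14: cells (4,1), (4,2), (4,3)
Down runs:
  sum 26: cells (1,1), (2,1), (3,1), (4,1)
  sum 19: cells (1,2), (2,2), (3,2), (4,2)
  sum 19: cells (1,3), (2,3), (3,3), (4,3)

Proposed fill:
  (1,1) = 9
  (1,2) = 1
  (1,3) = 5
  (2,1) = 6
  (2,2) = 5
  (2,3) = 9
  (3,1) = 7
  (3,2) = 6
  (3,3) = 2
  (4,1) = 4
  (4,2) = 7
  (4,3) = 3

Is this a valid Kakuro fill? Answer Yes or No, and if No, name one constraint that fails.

Across: 9+1+5=15; 6+5+9=20; 7+6+2=15; 4+7+3=14. Down: 9+6+7+4=26; 1+5+6+7=19; 5+9+2+3=19. No digit repeats within any run.

Yes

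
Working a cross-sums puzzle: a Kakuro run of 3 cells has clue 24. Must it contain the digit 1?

The only way to make 24 from 3 distinct digits is {7,8,9}, which does not contain 1.

No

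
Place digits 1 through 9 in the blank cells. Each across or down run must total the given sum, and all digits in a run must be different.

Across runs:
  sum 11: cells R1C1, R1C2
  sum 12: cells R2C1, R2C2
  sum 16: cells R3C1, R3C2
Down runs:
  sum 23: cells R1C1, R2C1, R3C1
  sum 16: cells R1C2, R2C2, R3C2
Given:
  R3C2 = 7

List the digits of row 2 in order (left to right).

16 in 2 cells must be {7,9}; 23 in 3 cells must be {6,8,9}.
R3C1 = 16 − 7 = 9 completes the 16 across.
R2C1 = 8: the only remaining digit allowed by both the 12 across and the 23 down.
R2C2 = 12 − 8 = 4 completes the 12 across.
R1C1 = 23 − 17 = 6 completes the 23 down.
R1C2 = 11 − 6 = 5 completes the 11 across.

8 4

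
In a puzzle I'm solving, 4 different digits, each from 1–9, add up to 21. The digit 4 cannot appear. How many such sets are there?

6

4 distinct digits from 1–9 sum between 10 and 30.
Dropping sets that contain 4.
Enumerating: {1,3,8,9}, {1,5,6,9}, {1,5,7,8}, {2,3,7,9}, {2,5,6,8}, {3,5,6,7}.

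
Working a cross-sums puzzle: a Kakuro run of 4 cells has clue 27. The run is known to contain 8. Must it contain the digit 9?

Yes

Every partition of 27 into 4 distinct digits under that restriction includes 9: {3,7,8,9}, {4,6,8,9}.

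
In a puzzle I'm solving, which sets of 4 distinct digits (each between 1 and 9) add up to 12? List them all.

4 distinct digits from 1–9 sum between 10 and 30.

{1,2,3,6}; {1,2,4,5}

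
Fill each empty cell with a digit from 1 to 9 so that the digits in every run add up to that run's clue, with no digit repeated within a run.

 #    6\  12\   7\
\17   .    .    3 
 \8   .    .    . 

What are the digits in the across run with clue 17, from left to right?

5 9 3

R1C1 = 5: the only remaining digit allowed by both the 17 across and the 6 down.
R1C2 = 17 − 8 = 9 completes the 17 across.
R2C1 = 6 − 5 = 1 completes the 6 down.
R2C2 = 12 − 9 = 3 completes the 12 down.
R2C3 = 8 − 4 = 4 completes the 8 across.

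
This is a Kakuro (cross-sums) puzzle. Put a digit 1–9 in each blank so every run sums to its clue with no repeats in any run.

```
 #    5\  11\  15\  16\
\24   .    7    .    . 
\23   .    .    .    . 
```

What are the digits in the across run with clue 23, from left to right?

3 4 9 7

16 in 2 cells must be {7,9}.
Given what's placed, R1C4 must be 9 to fit the 24 across and 16 down.
R2C2 = 11 − 7 = 4 completes the 11 down.
R2C4 = 16 − 9 = 7 completes the 16 down.
R1C3 = 6: the only remaining digit allowed by both the 24 across and the 15 down.
Given what's placed, R2C1 must be 3 to fit the 23 across and 5 down.
R2C3 = 23 − 14 = 9 completes the 23 across.
R1C1 = 24 − 22 = 2 completes the 24 across.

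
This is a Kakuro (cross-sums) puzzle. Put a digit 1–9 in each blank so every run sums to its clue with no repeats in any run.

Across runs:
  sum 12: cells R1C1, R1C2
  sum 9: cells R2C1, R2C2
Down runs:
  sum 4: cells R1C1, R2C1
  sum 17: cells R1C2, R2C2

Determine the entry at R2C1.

1

4 in 2 cells must be {1,3}; 17 in 2 cells must be {8,9}.
The 12 across and the 4 down share only 3, so R1C1 = 3.
R1C2 = 12 − 3 = 9 completes the 12 across.
R2C1 = 4 − 3 = 1 completes the 4 down.
R2C2 = 9 − 1 = 8 completes the 9 across.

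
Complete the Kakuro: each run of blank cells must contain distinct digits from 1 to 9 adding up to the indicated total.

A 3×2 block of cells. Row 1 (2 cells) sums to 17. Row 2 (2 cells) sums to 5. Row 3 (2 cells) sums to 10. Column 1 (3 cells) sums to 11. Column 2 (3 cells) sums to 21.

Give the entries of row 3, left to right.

17 in 2 cells must be {8,9}.
The 17 across and the 11 down share only 8, so (1,1) = 8.
(1,2) = 17 − 8 = 9 completes the 17 across.
Given what's placed, (2,2) must be 4 to fit the 5 across and 21 down.
(3,2) = 21 − 13 = 8 completes the 21 down.
(2,1) = 5 − 4 = 1 completes the 5 across.
(3,1) = 10 − 8 = 2 completes the 10 across.

2 8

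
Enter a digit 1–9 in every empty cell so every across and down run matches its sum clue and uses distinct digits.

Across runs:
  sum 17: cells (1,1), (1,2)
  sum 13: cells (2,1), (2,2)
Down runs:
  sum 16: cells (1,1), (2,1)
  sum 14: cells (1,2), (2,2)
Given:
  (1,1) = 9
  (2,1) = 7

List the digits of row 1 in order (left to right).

9, 8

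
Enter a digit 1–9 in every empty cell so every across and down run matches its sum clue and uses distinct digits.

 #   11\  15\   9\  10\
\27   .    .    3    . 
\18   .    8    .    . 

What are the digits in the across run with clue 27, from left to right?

R1C2 = 15 − 8 = 7 completes the 15 down.
R2C3 = 9 − 3 = 6 completes the 9 down.
R2C1 = 3: the only remaining digit allowed by both the 18 across and the 11 down.
R2C4 = 18 − 17 = 1 completes the 18 across.
R1C1 = 11 − 3 = 8 completes the 11 down.
R1C4 = 27 − 18 = 9 completes the 27 across.

8 7 3 9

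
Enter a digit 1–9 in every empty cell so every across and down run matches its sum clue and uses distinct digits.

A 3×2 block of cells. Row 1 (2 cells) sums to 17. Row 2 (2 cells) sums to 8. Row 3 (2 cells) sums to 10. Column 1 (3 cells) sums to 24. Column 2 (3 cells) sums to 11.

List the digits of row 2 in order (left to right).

7 1

17 in 2 cells must be {8,9}; 24 in 3 cells must be {7,8,9}.
The 17 across and the 11 down share only 8, so (1,2) = 8.
The 8 across and the 24 down share only 7, so (2,1) = 7.
(2,2) = 8 − 7 = 1 completes the 8 across.
(3,2) = 11 − 9 = 2 completes the 11 down.
(1,1) = 17 − 8 = 9 completes the 17 across.
(3,1) = 10 − 2 = 8 completes the 10 across.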